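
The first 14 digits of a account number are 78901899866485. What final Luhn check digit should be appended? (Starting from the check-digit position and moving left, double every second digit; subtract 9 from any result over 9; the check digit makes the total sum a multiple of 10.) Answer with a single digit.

Partial digits right→left: 5 8 4 6 6 8 9 9 8 1 0 9 8 7
Double every second digit counting from the check-digit position (so the 1st, 3rd, 5th, ... of the partial from the right).
  doubled (with −9 where >9): 1 8 3 9 7 0 7 → sum 35
  kept as-is: 8 6 8 9 1 9 7 → sum 48
Total = 35 + 48 = 83.
Check digit = (10 − (83 mod 10)) mod 10 = 7.

7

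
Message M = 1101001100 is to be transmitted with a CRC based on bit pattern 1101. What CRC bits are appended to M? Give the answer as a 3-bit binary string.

101

Append 3 zeros: 1101001100000. Divide by 1101 (XOR where the leading bit is 1):
  pos 0: 1101 XOR 1101 = 0000
  pos 6: 1100 XOR 1101 = 0001
  pos 9: 1000 XOR 1101 = 0101
Remainder (last 3 bits) = 101. This is the CRC / FCS.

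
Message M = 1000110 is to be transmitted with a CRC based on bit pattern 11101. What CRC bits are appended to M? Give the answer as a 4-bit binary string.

Append 4 zeros: 10001100000. Divide by 11101 (XOR where the leading bit is 1):
  pos 0: 10001 XOR 11101 = 01100
  pos 1: 11001 XOR 11101 = 00100
  pos 3: 10000 XOR 11101 = 01101
  pos 4: 11010 XOR 11101 = 00111
  pos 6: 11100 XOR 11101 = 00001
Remainder (last 4 bits) = 0001. This is the CRC / FCS.

0001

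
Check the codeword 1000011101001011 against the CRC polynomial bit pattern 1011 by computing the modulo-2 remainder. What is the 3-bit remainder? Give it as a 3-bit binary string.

010

Modulo-2 division of 1000011101001011 by 1011:
  pos 0: 1000 XOR 1011 = 0011
  pos 2: 1101 XOR 1011 = 0110
  pos 3: 1101 XOR 1011 = 0110
  pos 4: 1101 XOR 1011 = 0110
  pos 5: 1100 XOR 1011 = 0111
  pos 6: 1111 XOR 1011 = 0100
  pos 7: 1000 XOR 1011 = 0011
  pos 9: 1101 XOR 1011 = 0110
  pos 10: 1100 XOR 1011 = 0111
  pos 11: 1111 XOR 1011 = 0100
  pos 12: 1001 XOR 1011 = 0010
Remainder = 010 (nonzero — an error is detected).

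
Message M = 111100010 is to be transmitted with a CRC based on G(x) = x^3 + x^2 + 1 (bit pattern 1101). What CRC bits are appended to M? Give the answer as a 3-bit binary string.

Append 3 zeros: 111100010000. Divide by 1101 (XOR where the leading bit is 1):
  pos 0: 1111 XOR 1101 = 0010
  pos 2: 1000 XOR 1101 = 0101
  pos 3: 1010 XOR 1101 = 0111
  pos 4: 1111 XOR 1101 = 0010
  pos 6: 1000 XOR 1101 = 0101
  pos 7: 1010 XOR 1101 = 0111
  pos 8: 1110 XOR 1101 = 0011
Remainder (last 3 bits) = 011. This is the CRC / FCS.

011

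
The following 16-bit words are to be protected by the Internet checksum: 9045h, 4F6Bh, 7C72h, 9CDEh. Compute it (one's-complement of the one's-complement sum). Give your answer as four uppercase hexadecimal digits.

One's-complement addition (fold any carry out of bit 15 back into bit 0):
  0x9045 + 0x4F6B = 0x0DFB0
  0xDFB0 + 0x7C72 = 0x15C22 → wrap carry → 0x5C23
  0x5C23 + 0x9CDE = 0x0F901
One's-complement sum = 0xF901.
Checksum = ~0xF901 & 0xFFFF = 0x06FE.

06FE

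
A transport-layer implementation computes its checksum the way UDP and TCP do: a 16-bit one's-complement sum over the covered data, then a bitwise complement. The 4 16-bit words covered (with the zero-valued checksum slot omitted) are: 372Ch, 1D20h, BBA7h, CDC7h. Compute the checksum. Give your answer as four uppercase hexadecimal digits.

2244

One's-complement addition (fold any carry out of bit 15 back into bit 0):
  0x372C + 0x1D20 = 0x0544C
  0x544C + 0xBBA7 = 0x10FF3 → wrap carry → 0x0FF4
  0x0FF4 + 0xCDC7 = 0x0DDBB
One's-complement sum = 0xDDBB.
Checksum = ~0xDDBB & 0xFFFF = 0x2244.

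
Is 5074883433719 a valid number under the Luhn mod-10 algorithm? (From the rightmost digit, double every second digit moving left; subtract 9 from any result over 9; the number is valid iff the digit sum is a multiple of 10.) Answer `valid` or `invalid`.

invalid

From the right, keep odd positions and double even positions (subtract 9 from any doubled value over 9):
  doubled (positions 2,4,...): 2 6 8 7 8 0 → sum 31
  kept (positions 1,3,...): 9 7 3 3 8 7 5 → sum 42
Total = 73.
73 mod 10 = 3, so the number is invalid.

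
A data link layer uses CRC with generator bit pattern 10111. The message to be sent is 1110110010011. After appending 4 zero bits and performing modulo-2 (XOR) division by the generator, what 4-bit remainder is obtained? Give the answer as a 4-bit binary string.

0101

Append 4 zeros: 11101100100110000. Divide by 10111 (XOR where the leading bit is 1):
  pos 0: 11101 XOR 10111 = 01010
  pos 1: 10101 XOR 10111 = 00010
  pos 4: 10001 XOR 10111 = 00110
  pos 6: 11000 XOR 10111 = 01111
  pos 7: 11111 XOR 10111 = 01000
  pos 8: 10001 XOR 10111 = 00110
  pos 10: 11000 XOR 10111 = 01111
  pos 11: 11110 XOR 10111 = 01001
  pos 12: 10010 XOR 10111 = 00101
Remainder (last 4 bits) = 0101. This is the CRC / FCS.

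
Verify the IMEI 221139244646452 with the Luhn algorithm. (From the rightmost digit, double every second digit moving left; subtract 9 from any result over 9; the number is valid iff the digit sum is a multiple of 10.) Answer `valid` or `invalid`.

invalid

From the right, keep odd positions and double even positions (subtract 9 from any doubled value over 9):
  doubled (positions 2,4,...): 1 3 3 8 9 2 4 → sum 30
  kept (positions 1,3,...): 2 4 4 4 2 3 1 2 → sum 22
Total = 52.
52 mod 10 = 2, so the number is invalid.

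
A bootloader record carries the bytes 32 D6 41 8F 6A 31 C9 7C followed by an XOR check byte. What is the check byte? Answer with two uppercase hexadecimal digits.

C4

XOR the bytes together:
  start with 0x32
  0x32 ⊕ 0xD6 = 0xE4
  0xE4 ⊕ 0x41 = 0xA5
  0xA5 ⊕ 0x8F = 0x2A
  0x2A ⊕ 0x6A = 0x40
  0x40 ⊕ 0x31 = 0x71
  0x71 ⊕ 0xC9 = 0xB8
  0xB8 ⊕ 0x7C = 0xC4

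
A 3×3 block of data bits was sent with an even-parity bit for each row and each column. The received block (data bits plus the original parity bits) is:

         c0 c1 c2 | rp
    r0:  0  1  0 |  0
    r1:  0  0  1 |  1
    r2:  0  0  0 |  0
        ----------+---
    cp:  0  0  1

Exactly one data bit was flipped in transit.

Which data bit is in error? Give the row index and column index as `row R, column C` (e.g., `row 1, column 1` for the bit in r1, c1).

row 0, column 1

Recompute each row's even parity and compare to rp:
  r0: data parity 1, sent rp 0 → mismatch
  r1: data parity 1, sent rp 1 → ok
  r2: data parity 0, sent rp 0 → ok
Recompute each column's even parity and compare to cp:
  c0: data parity 0, sent cp 0 → ok
  c1: data parity 1, sent cp 0 → mismatch
  c2: data parity 1, sent cp 1 → ok
Exactly one row (r0) and one column (c1) fail → the flipped bit is at their intersection.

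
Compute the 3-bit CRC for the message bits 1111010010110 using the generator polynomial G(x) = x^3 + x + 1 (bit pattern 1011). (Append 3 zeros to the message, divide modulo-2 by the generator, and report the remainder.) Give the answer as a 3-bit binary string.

010

Append 3 zeros: 1111010010110000. Divide by 1011 (XOR where the leading bit is 1):
  pos 0: 1111 XOR 1011 = 0100
  pos 1: 1000 XOR 1011 = 0011
  pos 3: 1110 XOR 1011 = 0101
  pos 4: 1010 XOR 1011 = 0001
  pos 7: 1101 XOR 1011 = 0110
  pos 8: 1101 XOR 1011 = 0110
  pos 9: 1100 XOR 1011 = 0111
  pos 10: 1110 XOR 1011 = 0101
  pos 11: 1010 XOR 1011 = 0001
Remainder (last 3 bits) = 010. This is the CRC / FCS.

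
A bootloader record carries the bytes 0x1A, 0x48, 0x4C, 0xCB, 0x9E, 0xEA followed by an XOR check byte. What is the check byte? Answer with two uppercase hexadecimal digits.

A1

XOR the bytes together:
  start with 0x1A
  0x1A ⊕ 0x48 = 0x52
  0x52 ⊕ 0x4C = 0x1E
  0x1E ⊕ 0xCB = 0xD5
  0xD5 ⊕ 0x9E = 0x4B
  0x4B ⊕ 0xEA = 0xA1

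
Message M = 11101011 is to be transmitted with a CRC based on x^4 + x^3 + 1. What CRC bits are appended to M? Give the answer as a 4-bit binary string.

Append 4 zeros: 111010110000. Divide by 11001 (XOR where the leading bit is 1):
  pos 0: 11101 XOR 11001 = 00100
  pos 2: 10001 XOR 11001 = 01000
  pos 3: 10001 XOR 11001 = 01000
  pos 4: 10000 XOR 11001 = 01001
  pos 5: 10010 XOR 11001 = 01011
  pos 6: 10110 XOR 11001 = 01111
  pos 7: 11110 XOR 11001 = 00111
Remainder (last 4 bits) = 0111. This is the CRC / FCS.

0111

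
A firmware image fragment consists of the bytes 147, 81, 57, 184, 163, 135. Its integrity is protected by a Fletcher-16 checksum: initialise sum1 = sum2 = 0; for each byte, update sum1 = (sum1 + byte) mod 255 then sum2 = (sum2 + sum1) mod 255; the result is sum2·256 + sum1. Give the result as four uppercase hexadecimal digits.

Running sums (mod 255):
  after byte 0 (147): sum1=147, sum2=147
  after byte 1 (81): sum1=228, sum2=120
  after byte 2 (57): sum1=30, sum2=150
  after byte 3 (184): sum1=214, sum2=109
  after byte 4 (163): sum1=122, sum2=231
  after byte 5 (135): sum1=2, sum2=233
Checksum = sum2·256 + sum1 = 233·256 + 2 = 59650 = 0xE902.

E902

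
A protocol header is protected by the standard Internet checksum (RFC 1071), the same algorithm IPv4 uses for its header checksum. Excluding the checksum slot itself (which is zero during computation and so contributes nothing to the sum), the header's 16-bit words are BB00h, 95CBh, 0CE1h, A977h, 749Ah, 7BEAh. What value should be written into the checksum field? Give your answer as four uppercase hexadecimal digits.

0856

One's-complement addition (fold any carry out of bit 15 back into bit 0):
  0xBB00 + 0x95CB = 0x150CB → wrap carry → 0x50CC
  0x50CC + 0x0CE1 = 0x05DAD
  0x5DAD + 0xA977 = 0x10724 → wrap carry → 0x0725
  0x0725 + 0x749A = 0x07BBF
  0x7BBF + 0x7BEA = 0x0F7A9
One's-complement sum = 0xF7A9.
Checksum = ~0xF7A9 & 0xFFFF = 0x0856.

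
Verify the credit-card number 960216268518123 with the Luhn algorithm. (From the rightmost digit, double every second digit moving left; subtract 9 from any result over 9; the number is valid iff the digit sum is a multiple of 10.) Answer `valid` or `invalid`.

valid

From the right, keep odd positions and double even positions (subtract 9 from any doubled value over 9):
  doubled (positions 2,4,...): 4 7 1 3 3 4 3 → sum 25
  kept (positions 1,3,...): 3 1 1 8 2 1 0 9 → sum 25
Total = 50.
50 mod 10 = 0, so the number is valid.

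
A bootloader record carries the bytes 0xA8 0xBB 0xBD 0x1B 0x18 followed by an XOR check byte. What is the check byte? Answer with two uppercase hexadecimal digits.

AD

XOR the bytes together:
  start with 0xA8
  0xA8 ⊕ 0xBB = 0x13
  0x13 ⊕ 0xBD = 0xAE
  0xAE ⊕ 0x1B = 0xB5
  0xB5 ⊕ 0x18 = 0xAD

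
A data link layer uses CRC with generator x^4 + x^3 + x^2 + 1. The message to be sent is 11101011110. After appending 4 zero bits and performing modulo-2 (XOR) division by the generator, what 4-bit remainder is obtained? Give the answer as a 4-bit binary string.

Append 4 zeros: 111010111100000. Divide by 11101 (XOR where the leading bit is 1):
  pos 0: 11101 XOR 11101 = 00000
  pos 6: 11110 XOR 11101 = 00011
  pos 9: 11000 XOR 11101 = 00101
Remainder (last 4 bits) = 1010. This is the CRC / FCS.

1010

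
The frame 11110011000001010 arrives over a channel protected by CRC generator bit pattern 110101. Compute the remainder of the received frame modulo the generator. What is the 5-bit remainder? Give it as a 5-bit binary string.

00000

Modulo-2 division of 11110011000001010 by 110101:
  pos 0: 111100 XOR 110101 = 001001
  pos 2: 100111 XOR 110101 = 010010
  pos 3: 100100 XOR 110101 = 010001
  pos 4: 100010 XOR 110101 = 010111
  pos 5: 101110 XOR 110101 = 011011
  pos 6: 110110 XOR 110101 = 000011
  pos 10: 110101 XOR 110101 = 000000
Remainder = 00000 (zero — the frame passes the CRC check).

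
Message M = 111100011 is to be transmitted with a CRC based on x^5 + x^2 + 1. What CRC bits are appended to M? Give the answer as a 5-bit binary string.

01011

Append 5 zeros: 11110001100000. Divide by 100101 (XOR where the leading bit is 1):
  pos 0: 111100 XOR 100101 = 011001
  pos 1: 110010 XOR 100101 = 010111
  pos 2: 101111 XOR 100101 = 001010
  pos 4: 101010 XOR 100101 = 001111
  pos 6: 111100 XOR 100101 = 011001
  pos 7: 110010 XOR 100101 = 010111
  pos 8: 101110 XOR 100101 = 001011
Remainder (last 5 bits) = 01011. This is the CRC / FCS.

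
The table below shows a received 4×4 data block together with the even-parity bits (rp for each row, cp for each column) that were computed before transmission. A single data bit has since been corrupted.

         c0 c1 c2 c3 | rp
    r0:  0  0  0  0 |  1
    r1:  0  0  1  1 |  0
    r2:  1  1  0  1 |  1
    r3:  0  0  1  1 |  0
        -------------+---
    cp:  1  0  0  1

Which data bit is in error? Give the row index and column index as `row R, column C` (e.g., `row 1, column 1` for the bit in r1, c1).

Recompute each row's even parity and compare to rp:
  r0: data parity 0, sent rp 1 → mismatch
  r1: data parity 0, sent rp 0 → ok
  r2: data parity 1, sent rp 1 → ok
  r3: data parity 0, sent rp 0 → ok
Recompute each column's even parity and compare to cp:
  c0: data parity 1, sent cp 1 → ok
  c1: data parity 1, sent cp 0 → mismatch
  c2: data parity 0, sent cp 0 → ok
  c3: data parity 1, sent cp 1 → ok
Exactly one row (r0) and one column (c1) fail → the flipped bit is at their intersection.

row 0, column 1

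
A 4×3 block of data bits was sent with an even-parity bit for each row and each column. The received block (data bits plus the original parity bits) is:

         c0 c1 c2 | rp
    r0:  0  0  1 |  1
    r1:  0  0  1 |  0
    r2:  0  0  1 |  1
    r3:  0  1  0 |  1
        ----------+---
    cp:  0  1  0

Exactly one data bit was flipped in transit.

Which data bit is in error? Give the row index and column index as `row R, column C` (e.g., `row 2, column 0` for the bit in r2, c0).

Recompute each row's even parity and compare to rp:
  r0: data parity 1, sent rp 1 → ok
  r1: data parity 1, sent rp 0 → mismatch
  r2: data parity 1, sent rp 1 → ok
  r3: data parity 1, sent rp 1 → ok
Recompute each column's even parity and compare to cp:
  c0: data parity 0, sent cp 0 → ok
  c1: data parity 1, sent cp 1 → ok
  c2: data parity 1, sent cp 0 → mismatch
Exactly one row (r1) and one column (c2) fail → the flipped bit is at their intersection.

row 1, column 2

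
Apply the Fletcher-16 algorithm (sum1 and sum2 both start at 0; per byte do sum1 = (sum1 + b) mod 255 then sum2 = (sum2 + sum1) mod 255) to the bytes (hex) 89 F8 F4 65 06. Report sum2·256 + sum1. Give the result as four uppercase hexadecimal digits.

43E2

Running sums (mod 255):
  after byte 0 (89): sum1=137, sum2=137
  after byte 1 (F8): sum1=130, sum2=12
  after byte 2 (F4): sum1=119, sum2=131
  after byte 3 (65): sum1=220, sum2=96
  after byte 4 (06): sum1=226, sum2=67
Checksum = sum2·256 + sum1 = 67·256 + 226 = 17378 = 0x43E2.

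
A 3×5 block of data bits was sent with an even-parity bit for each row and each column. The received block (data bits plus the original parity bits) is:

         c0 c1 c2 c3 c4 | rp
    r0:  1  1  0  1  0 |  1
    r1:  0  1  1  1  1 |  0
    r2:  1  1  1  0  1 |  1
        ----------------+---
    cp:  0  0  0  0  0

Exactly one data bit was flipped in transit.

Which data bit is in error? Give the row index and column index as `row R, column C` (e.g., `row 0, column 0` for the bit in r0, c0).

row 2, column 1

Recompute each row's even parity and compare to rp:
  r0: data parity 1, sent rp 1 → ok
  r1: data parity 0, sent rp 0 → ok
  r2: data parity 0, sent rp 1 → mismatch
Recompute each column's even parity and compare to cp:
  c0: data parity 0, sent cp 0 → ok
  c1: data parity 1, sent cp 0 → mismatch
  c2: data parity 0, sent cp 0 → ok
  c3: data parity 0, sent cp 0 → ok
  c4: data parity 0, sent cp 0 → ok
Exactly one row (r2) and one column (c1) fail → the flipped bit is at their intersection.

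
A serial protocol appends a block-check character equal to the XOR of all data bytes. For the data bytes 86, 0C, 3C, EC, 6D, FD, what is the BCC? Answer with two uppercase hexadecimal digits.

CA

XOR the bytes together:
  start with 0x86
  0x86 ⊕ 0x0C = 0x8A
  0x8A ⊕ 0x3C = 0xB6
  0xB6 ⊕ 0xEC = 0x5A
  0x5A ⊕ 0x6D = 0x37
  0x37 ⊕ 0xFD = 0xCA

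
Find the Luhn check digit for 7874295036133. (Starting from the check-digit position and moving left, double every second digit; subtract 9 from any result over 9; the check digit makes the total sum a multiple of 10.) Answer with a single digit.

1

Partial digits right→left: 3 3 1 6 3 0 5 9 2 4 7 8 7
Double every second digit counting from the check-digit position (so the 1st, 3rd, 5th, ... of the partial from the right).
  doubled (with −9 where >9): 6 2 6 1 4 5 5 → sum 29
  kept as-is: 3 6 0 9 4 8 → sum 30
Total = 29 + 30 = 59.
Check digit = (10 − (59 mod 10)) mod 10 = 1.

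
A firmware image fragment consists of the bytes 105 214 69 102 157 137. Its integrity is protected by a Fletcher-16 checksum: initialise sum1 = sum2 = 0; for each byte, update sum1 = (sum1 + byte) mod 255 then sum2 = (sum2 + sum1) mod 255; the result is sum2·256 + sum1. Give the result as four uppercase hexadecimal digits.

B713

Running sums (mod 255):
  after byte 0 (105): sum1=105, sum2=105
  after byte 1 (214): sum1=64, sum2=169
  after byte 2 (69): sum1=133, sum2=47
  after byte 3 (102): sum1=235, sum2=27
  after byte 4 (157): sum1=137, sum2=164
  after byte 5 (137): sum1=19, sum2=183
Checksum = sum2·256 + sum1 = 183·256 + 19 = 46867 = 0xB713.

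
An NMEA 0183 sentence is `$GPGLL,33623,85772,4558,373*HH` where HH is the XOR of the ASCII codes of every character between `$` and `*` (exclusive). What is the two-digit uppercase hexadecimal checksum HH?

XOR the ASCII codes of the payload characters:
  'G' = 0x47 → acc = 0x47
  'P' = 0x50 → acc = 0x17
  'G' = 0x47 → acc = 0x50
  'L' = 0x4C → acc = 0x1C
  'L' = 0x4C → acc = 0x50
  ',' = 0x2C → acc = 0x7C
  '3' = 0x33 → acc = 0x4F
  '3' = 0x33 → acc = 0x7C
  '6' = 0x36 → acc = 0x4A
  '2' = 0x32 → acc = 0x78
  '3' = 0x33 → acc = 0x4B
  ',' = 0x2C → acc = 0x67
  '8' = 0x38 → acc = 0x5F
  '5' = 0x35 → acc = 0x6A
  '7' = 0x37 → acc = 0x5D
  '7' = 0x37 → acc = 0x6A
  '2' = 0x32 → acc = 0x58
  ',' = 0x2C → acc = 0x74
  '4' = 0x34 → acc = 0x40
  '5' = 0x35 → acc = 0x75
  '5' = 0x35 → acc = 0x40
  '8' = 0x38 → acc = 0x78
  ',' = 0x2C → acc = 0x54
  '3' = 0x33 → acc = 0x67
  '7' = 0x37 → acc = 0x50
  '3' = 0x33 → acc = 0x63
Checksum = 0x63.

63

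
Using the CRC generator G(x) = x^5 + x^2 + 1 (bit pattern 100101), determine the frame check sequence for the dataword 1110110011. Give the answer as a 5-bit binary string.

Append 5 zeros: 111011001100000. Divide by 100101 (XOR where the leading bit is 1):
  pos 0: 111011 XOR 100101 = 011110
  pos 1: 111100 XOR 100101 = 011001
  pos 2: 110010 XOR 100101 = 010111
  pos 3: 101111 XOR 100101 = 001010
  pos 5: 101010 XOR 100101 = 001111
  pos 7: 111100 XOR 100101 = 011001
  pos 8: 110010 XOR 100101 = 010111
  pos 9: 101110 XOR 100101 = 001011
Remainder (last 5 bits) = 01011. This is the CRC / FCS.

01011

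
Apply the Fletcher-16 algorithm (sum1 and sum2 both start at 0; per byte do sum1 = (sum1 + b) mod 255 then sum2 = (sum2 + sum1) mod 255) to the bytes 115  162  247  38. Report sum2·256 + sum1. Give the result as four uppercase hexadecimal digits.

CB34

Running sums (mod 255):
  after byte 0 (115): sum1=115, sum2=115
  after byte 1 (162): sum1=22, sum2=137
  after byte 2 (247): sum1=14, sum2=151
  after byte 3 (38): sum1=52, sum2=203
Checksum = sum2·256 + sum1 = 203·256 + 52 = 52020 = 0xCB34.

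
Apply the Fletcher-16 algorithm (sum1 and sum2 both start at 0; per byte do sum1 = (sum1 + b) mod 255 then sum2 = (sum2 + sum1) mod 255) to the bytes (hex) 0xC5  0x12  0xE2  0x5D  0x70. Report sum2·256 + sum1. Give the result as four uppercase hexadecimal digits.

F888

Running sums (mod 255):
  after byte 0 (0xC5): sum1=197, sum2=197
  after byte 1 (0x12): sum1=215, sum2=157
  after byte 2 (0xE2): sum1=186, sum2=88
  after byte 3 (0x5D): sum1=24, sum2=112
  after byte 4 (0x70): sum1=136, sum2=248
Checksum = sum2·256 + sum1 = 248·256 + 136 = 63624 = 0xF888.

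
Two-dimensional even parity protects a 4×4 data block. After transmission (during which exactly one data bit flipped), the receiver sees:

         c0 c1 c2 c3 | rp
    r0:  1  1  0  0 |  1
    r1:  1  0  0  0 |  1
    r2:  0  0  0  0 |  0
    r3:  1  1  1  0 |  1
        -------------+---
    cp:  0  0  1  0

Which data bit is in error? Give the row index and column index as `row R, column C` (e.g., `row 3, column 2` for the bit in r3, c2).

Recompute each row's even parity and compare to rp:
  r0: data parity 0, sent rp 1 → mismatch
  r1: data parity 1, sent rp 1 → ok
  r2: data parity 0, sent rp 0 → ok
  r3: data parity 1, sent rp 1 → ok
Recompute each column's even parity and compare to cp:
  c0: data parity 1, sent cp 0 → mismatch
  c1: data parity 0, sent cp 0 → ok
  c2: data parity 1, sent cp 1 → ok
  c3: data parity 0, sent cp 0 → ok
Exactly one row (r0) and one column (c0) fail → the flipped bit is at their intersection.

row 0, column 0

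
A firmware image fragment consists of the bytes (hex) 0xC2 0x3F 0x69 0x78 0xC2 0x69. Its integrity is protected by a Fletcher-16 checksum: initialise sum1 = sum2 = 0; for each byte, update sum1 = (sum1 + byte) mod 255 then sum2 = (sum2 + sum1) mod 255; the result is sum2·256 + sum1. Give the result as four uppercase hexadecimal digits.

Running sums (mod 255):
  after byte 0 (0xC2): sum1=194, sum2=194
  after byte 1 (0x3F): sum1=2, sum2=196
  after byte 2 (0x69): sum1=107, sum2=48
  after byte 3 (0x78): sum1=227, sum2=20
  after byte 4 (0xC2): sum1=166, sum2=186
  after byte 5 (0x69): sum1=16, sum2=202
Checksum = sum2·256 + sum1 = 202·256 + 16 = 51728 = 0xCA10.

CA10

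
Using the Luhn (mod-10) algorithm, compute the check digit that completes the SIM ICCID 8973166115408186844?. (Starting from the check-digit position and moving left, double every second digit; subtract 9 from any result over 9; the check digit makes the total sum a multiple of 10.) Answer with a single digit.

Partial digits right→left: 4 4 8 6 8 1 8 0 4 5 1 1 6 6 1 3 7 9 8
Double every second digit counting from the check-digit position (so the 1st, 3rd, 5th, ... of the partial from the right).
  doubled (with −9 where >9): 8 7 7 7 8 2 3 2 5 7 → sum 56
  kept as-is: 4 6 1 0 5 1 6 3 9 → sum 35
Total = 56 + 35 = 91.
Check digit = (10 − (91 mod 10)) mod 10 = 9.

9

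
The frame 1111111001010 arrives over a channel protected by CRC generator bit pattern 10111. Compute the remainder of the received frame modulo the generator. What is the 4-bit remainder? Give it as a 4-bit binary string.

Modulo-2 division of 1111111001010 by 10111:
  pos 0: 11111 XOR 10111 = 01000
  pos 1: 10001 XOR 10111 = 00110
  pos 3: 11010 XOR 10111 = 01101
  pos 4: 11010 XOR 10111 = 01101
  pos 5: 11011 XOR 10111 = 01100
  pos 6: 11000 XOR 10111 = 01111
  pos 7: 11111 XOR 10111 = 01000
  pos 8: 10000 XOR 10111 = 00111
Remainder = 0111 (nonzero — an error is detected).

0111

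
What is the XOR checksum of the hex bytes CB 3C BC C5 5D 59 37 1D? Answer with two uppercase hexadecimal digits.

A0

XOR the bytes together:
  start with 0xCB
  0xCB ⊕ 0x3C = 0xF7
  0xF7 ⊕ 0xBC = 0x4B
  0x4B ⊕ 0xC5 = 0x8E
  0x8E ⊕ 0x5D = 0xD3
  0xD3 ⊕ 0x59 = 0x8A
  0x8A ⊕ 0x37 = 0xBD
  0xBD ⊕ 0x1D = 0xA0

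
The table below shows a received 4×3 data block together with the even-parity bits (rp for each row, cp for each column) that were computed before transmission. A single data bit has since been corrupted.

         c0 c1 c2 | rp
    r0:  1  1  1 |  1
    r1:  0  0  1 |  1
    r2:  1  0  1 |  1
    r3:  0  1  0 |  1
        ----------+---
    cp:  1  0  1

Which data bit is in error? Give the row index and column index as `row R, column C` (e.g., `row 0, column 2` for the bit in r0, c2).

row 2, column 0

Recompute each row's even parity and compare to rp:
  r0: data parity 1, sent rp 1 → ok
  r1: data parity 1, sent rp 1 → ok
  r2: data parity 0, sent rp 1 → mismatch
  r3: data parity 1, sent rp 1 → ok
Recompute each column's even parity and compare to cp:
  c0: data parity 0, sent cp 1 → mismatch
  c1: data parity 0, sent cp 0 → ok
  c2: data parity 1, sent cp 1 → ok
Exactly one row (r2) and one column (c0) fail → the flipped bit is at their intersection.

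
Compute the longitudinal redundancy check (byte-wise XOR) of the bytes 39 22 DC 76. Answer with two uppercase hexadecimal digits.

B1

XOR the bytes together:
  start with 0x39
  0x39 ⊕ 0x22 = 0x1B
  0x1B ⊕ 0xDC = 0xC7
  0xC7 ⊕ 0x76 = 0xB1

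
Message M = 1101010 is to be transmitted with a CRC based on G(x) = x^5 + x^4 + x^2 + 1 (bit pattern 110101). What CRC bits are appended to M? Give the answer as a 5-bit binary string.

00000

Append 5 zeros: 110101000000. Divide by 110101 (XOR where the leading bit is 1):
  pos 0: 110101 XOR 110101 = 000000
Remainder (last 5 bits) = 00000. This is the CRC / FCS.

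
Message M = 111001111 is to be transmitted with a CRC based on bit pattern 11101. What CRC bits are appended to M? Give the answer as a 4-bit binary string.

Append 4 zeros: 1110011110000. Divide by 11101 (XOR where the leading bit is 1):
  pos 0: 11100 XOR 11101 = 00001
  pos 4: 11111 XOR 11101 = 00010
  pos 7: 10000 XOR 11101 = 01101
  pos 8: 11010 XOR 11101 = 00111
Remainder (last 4 bits) = 0111. This is the CRC / FCS.

0111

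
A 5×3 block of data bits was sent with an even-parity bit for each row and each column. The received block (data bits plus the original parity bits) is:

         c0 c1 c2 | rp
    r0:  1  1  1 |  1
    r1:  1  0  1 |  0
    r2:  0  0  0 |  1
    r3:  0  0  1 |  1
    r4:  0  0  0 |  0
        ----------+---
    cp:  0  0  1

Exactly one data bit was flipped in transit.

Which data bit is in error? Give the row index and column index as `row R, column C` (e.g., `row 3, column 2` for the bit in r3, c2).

Recompute each row's even parity and compare to rp:
  r0: data parity 1, sent rp 1 → ok
  r1: data parity 0, sent rp 0 → ok
  r2: data parity 0, sent rp 1 → mismatch
  r3: data parity 1, sent rp 1 → ok
  r4: data parity 0, sent rp 0 → ok
Recompute each column's even parity and compare to cp:
  c0: data parity 0, sent cp 0 → ok
  c1: data parity 1, sent cp 0 → mismatch
  c2: data parity 1, sent cp 1 → ok
Exactly one row (r2) and one column (c1) fail → the flipped bit is at their intersection.

row 2, column 1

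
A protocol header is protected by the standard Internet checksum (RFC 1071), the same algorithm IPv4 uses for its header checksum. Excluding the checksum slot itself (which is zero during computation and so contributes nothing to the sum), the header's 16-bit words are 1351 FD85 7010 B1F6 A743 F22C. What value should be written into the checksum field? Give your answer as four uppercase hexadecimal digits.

One's-complement addition (fold any carry out of bit 15 back into bit 0):
  0x1351 + 0xFD85 = 0x110D6 → wrap carry → 0x10D7
  0x10D7 + 0x7010 = 0x080E7
  0x80E7 + 0xB1F6 = 0x132DD → wrap carry → 0x32DE
  0x32DE + 0xA743 = 0x0DA21
  0xDA21 + 0xF22C = 0x1CC4D → wrap carry → 0xCC4E
One's-complement sum = 0xCC4E.
Checksum = ~0xCC4E & 0xFFFF = 0x33B1.

33B1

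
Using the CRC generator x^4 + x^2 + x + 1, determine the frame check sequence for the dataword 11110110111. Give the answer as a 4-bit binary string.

Append 4 zeros: 111101101110000. Divide by 10111 (XOR where the leading bit is 1):
  pos 0: 11110 XOR 10111 = 01001
  pos 1: 10011 XOR 10111 = 00100
  pos 3: 10010 XOR 10111 = 00101
  pos 5: 10111 XOR 10111 = 00000
  pos 10: 10000 XOR 10111 = 00111
Remainder (last 4 bits) = 0111. This is the CRC / FCS.

0111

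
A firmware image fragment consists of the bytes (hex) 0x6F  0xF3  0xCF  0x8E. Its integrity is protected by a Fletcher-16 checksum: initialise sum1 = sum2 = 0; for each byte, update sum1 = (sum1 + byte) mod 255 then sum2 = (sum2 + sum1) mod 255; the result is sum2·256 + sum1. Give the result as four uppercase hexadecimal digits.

Running sums (mod 255):
  after byte 0 (0x6F): sum1=111, sum2=111
  after byte 1 (0xF3): sum1=99, sum2=210
  after byte 2 (0xCF): sum1=51, sum2=6
  after byte 3 (0x8E): sum1=193, sum2=199
Checksum = sum2·256 + sum1 = 199·256 + 193 = 51137 = 0xC7C1.

C7C1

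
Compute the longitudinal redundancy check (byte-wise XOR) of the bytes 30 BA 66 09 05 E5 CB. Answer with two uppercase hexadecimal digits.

CE

XOR the bytes together:
  start with 0x30
  0x30 ⊕ 0xBA = 0x8A
  0x8A ⊕ 0x66 = 0xEC
  0xEC ⊕ 0x09 = 0xE5
  0xE5 ⊕ 0x05 = 0xE0
  0xE0 ⊕ 0xE5 = 0x05
  0x05 ⊕ 0xCB = 0xCE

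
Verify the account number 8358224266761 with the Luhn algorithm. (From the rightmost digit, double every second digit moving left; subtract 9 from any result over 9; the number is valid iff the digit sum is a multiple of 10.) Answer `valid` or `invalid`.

valid

From the right, keep odd positions and double even positions (subtract 9 from any doubled value over 9):
  doubled (positions 2,4,...): 3 3 4 4 7 6 → sum 27
  kept (positions 1,3,...): 1 7 6 4 2 5 8 → sum 33
Total = 60.
60 mod 10 = 0, so the number is valid.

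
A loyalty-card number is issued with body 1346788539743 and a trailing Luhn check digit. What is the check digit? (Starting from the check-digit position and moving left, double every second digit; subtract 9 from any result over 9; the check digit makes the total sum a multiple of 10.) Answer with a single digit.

Partial digits right→left: 3 4 7 9 3 5 8 8 7 6 4 3 1
Double every second digit counting from the check-digit position (so the 1st, 3rd, 5th, ... of the partial from the right).
  doubled (with −9 where >9): 6 5 6 7 5 8 2 → sum 39
  kept as-is: 4 9 5 8 6 3 → sum 35
Total = 39 + 35 = 74.
Check digit = (10 − (74 mod 10)) mod 10 = 6.

6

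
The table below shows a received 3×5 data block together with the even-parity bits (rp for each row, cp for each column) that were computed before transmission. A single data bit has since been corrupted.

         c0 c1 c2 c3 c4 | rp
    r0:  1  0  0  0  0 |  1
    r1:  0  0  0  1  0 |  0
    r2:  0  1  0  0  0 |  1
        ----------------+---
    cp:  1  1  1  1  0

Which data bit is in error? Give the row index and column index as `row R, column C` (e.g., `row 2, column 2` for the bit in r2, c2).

row 1, column 2

Recompute each row's even parity and compare to rp:
  r0: data parity 1, sent rp 1 → ok
  r1: data parity 1, sent rp 0 → mismatch
  r2: data parity 1, sent rp 1 → ok
Recompute each column's even parity and compare to cp:
  c0: data parity 1, sent cp 1 → ok
  c1: data parity 1, sent cp 1 → ok
  c2: data parity 0, sent cp 1 → mismatch
  c3: data parity 1, sent cp 1 → ok
  c4: data parity 0, sent cp 0 → ok
Exactly one row (r1) and one column (c2) fail → the flipped bit is at their intersection.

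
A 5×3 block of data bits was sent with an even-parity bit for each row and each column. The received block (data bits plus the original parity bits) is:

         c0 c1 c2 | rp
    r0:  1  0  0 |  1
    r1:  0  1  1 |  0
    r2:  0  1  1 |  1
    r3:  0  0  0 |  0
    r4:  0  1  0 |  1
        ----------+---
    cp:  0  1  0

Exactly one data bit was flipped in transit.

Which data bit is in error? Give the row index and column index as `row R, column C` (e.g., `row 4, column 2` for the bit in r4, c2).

Recompute each row's even parity and compare to rp:
  r0: data parity 1, sent rp 1 → ok
  r1: data parity 0, sent rp 0 → ok
  r2: data parity 0, sent rp 1 → mismatch
  r3: data parity 0, sent rp 0 → ok
  r4: data parity 1, sent rp 1 → ok
Recompute each column's even parity and compare to cp:
  c0: data parity 1, sent cp 0 → mismatch
  c1: data parity 1, sent cp 1 → ok
  c2: data parity 0, sent cp 0 → ok
Exactly one row (r2) and one column (c0) fail → the flipped bit is at their intersection.

row 2, column 0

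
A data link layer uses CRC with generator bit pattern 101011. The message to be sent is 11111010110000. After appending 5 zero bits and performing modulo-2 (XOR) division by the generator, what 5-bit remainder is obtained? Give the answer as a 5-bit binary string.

Append 5 zeros: 1111101011000000000. Divide by 101011 (XOR where the leading bit is 1):
  pos 0: 111110 XOR 101011 = 010101
  pos 1: 101011 XOR 101011 = 000000
  pos 8: 110000 XOR 101011 = 011011
  pos 9: 110110 XOR 101011 = 011101
  pos 10: 111010 XOR 101011 = 010001
  pos 11: 100010 XOR 101011 = 001001
  pos 13: 100100 XOR 101011 = 001111
Remainder (last 5 bits) = 01111. This is the CRC / FCS.

01111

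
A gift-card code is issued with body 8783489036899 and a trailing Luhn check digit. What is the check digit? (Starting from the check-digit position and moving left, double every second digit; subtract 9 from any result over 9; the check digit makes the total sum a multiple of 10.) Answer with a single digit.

4

Partial digits right→left: 9 9 8 6 3 0 9 8 4 3 8 7 8
Double every second digit counting from the check-digit position (so the 1st, 3rd, 5th, ... of the partial from the right).
  doubled (with −9 where >9): 9 7 6 9 8 7 7 → sum 53
  kept as-is: 9 6 0 8 3 7 → sum 33
Total = 53 + 33 = 86.
Check digit = (10 − (86 mod 10)) mod 10 = 4.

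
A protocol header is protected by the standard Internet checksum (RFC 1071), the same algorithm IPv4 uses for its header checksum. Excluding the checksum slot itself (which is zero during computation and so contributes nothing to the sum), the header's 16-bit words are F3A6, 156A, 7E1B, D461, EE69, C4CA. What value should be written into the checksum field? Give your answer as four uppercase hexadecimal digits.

F13C

One's-complement addition (fold any carry out of bit 15 back into bit 0):
  0xF3A6 + 0x156A = 0x10910 → wrap carry → 0x0911
  0x0911 + 0x7E1B = 0x0872C
  0x872C + 0xD461 = 0x15B8D → wrap carry → 0x5B8E
  0x5B8E + 0xEE69 = 0x149F7 → wrap carry → 0x49F8
  0x49F8 + 0xC4CA = 0x10EC2 → wrap carry → 0x0EC3
One's-complement sum = 0x0EC3.
Checksum = ~0x0EC3 & 0xFFFF = 0xF13C.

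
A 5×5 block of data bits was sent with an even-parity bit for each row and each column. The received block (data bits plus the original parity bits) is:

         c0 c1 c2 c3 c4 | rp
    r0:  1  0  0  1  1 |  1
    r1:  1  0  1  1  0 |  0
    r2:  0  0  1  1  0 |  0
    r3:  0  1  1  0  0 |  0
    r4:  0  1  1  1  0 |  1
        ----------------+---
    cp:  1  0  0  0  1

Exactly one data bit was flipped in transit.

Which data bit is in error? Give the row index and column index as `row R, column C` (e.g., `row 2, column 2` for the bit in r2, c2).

row 1, column 0

Recompute each row's even parity and compare to rp:
  r0: data parity 1, sent rp 1 → ok
  r1: data parity 1, sent rp 0 → mismatch
  r2: data parity 0, sent rp 0 → ok
  r3: data parity 0, sent rp 0 → ok
  r4: data parity 1, sent rp 1 → ok
Recompute each column's even parity and compare to cp:
  c0: data parity 0, sent cp 1 → mismatch
  c1: data parity 0, sent cp 0 → ok
  c2: data parity 0, sent cp 0 → ok
  c3: data parity 0, sent cp 0 → ok
  c4: data parity 1, sent cp 1 → ok
Exactly one row (r1) and one column (c0) fail → the flipped bit is at their intersection.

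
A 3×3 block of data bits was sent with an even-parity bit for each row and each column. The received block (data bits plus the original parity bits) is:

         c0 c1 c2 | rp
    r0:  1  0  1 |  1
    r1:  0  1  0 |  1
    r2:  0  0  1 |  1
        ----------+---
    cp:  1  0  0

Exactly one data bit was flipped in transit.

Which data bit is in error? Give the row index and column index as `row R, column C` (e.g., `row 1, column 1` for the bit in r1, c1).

row 0, column 1

Recompute each row's even parity and compare to rp:
  r0: data parity 0, sent rp 1 → mismatch
  r1: data parity 1, sent rp 1 → ok
  r2: data parity 1, sent rp 1 → ok
Recompute each column's even parity and compare to cp:
  c0: data parity 1, sent cp 1 → ok
  c1: data parity 1, sent cp 0 → mismatch
  c2: data parity 0, sent cp 0 → ok
Exactly one row (r0) and one column (c1) fail → the flipped bit is at their intersection.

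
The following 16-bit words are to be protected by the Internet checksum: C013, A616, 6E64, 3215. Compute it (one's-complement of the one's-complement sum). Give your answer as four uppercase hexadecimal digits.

F95B

One's-complement addition (fold any carry out of bit 15 back into bit 0):
  0xC013 + 0xA616 = 0x16629 → wrap carry → 0x662A
  0x662A + 0x6E64 = 0x0D48E
  0xD48E + 0x3215 = 0x106A3 → wrap carry → 0x06A4
One's-complement sum = 0x06A4.
Checksum = ~0x06A4 & 0xFFFF = 0xF95B.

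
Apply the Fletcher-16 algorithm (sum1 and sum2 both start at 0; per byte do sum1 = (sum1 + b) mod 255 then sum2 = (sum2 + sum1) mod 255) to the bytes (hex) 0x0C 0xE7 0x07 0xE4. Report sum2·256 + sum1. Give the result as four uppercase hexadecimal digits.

Running sums (mod 255):
  after byte 0 (0x0C): sum1=12, sum2=12
  after byte 1 (0xE7): sum1=243, sum2=0
  after byte 2 (0x07): sum1=250, sum2=250
  after byte 3 (0xE4): sum1=223, sum2=218
Checksum = sum2·256 + sum1 = 218·256 + 223 = 56031 = 0xDADF.

DADF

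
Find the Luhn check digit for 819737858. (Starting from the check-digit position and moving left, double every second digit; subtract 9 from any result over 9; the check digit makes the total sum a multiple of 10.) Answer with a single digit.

4

Partial digits right→left: 8 5 8 7 3 7 9 1 8
Double every second digit counting from the check-digit position (so the 1st, 3rd, 5th, ... of the partial from the right).
  doubled (with −9 where >9): 7 7 6 9 7 → sum 36
  kept as-is: 5 7 7 1 → sum 20
Total = 36 + 20 = 56.
Check digit = (10 − (56 mod 10)) mod 10 = 4.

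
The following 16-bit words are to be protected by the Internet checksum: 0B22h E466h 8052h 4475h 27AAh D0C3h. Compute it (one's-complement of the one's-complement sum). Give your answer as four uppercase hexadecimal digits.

One's-complement addition (fold any carry out of bit 15 back into bit 0):
  0x0B22 + 0xE466 = 0x0EF88
  0xEF88 + 0x8052 = 0x16FDA → wrap carry → 0x6FDB
  0x6FDB + 0x4475 = 0x0B450
  0xB450 + 0x27AA = 0x0DBFA
  0xDBFA + 0xD0C3 = 0x1ACBD → wrap carry → 0xACBE
One's-complement sum = 0xACBE.
Checksum = ~0xACBE & 0xFFFF = 0x5341.

5341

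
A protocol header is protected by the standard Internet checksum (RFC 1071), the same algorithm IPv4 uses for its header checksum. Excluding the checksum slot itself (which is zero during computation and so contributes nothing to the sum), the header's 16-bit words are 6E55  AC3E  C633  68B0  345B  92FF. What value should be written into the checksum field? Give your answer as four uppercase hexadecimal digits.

EF2C

One's-complement addition (fold any carry out of bit 15 back into bit 0):
  0x6E55 + 0xAC3E = 0x11A93 → wrap carry → 0x1A94
  0x1A94 + 0xC633 = 0x0E0C7
  0xE0C7 + 0x68B0 = 0x14977 → wrap carry → 0x4978
  0x4978 + 0x345B = 0x07DD3
  0x7DD3 + 0x92FF = 0x110D2 → wrap carry → 0x10D3
One's-complement sum = 0x10D3.
Checksum = ~0x10D3 & 0xFFFF = 0xEF2C.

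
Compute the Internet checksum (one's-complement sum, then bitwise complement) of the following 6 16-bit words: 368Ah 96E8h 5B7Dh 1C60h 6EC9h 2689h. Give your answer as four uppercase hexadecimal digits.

255D

One's-complement addition (fold any carry out of bit 15 back into bit 0):
  0x368A + 0x96E8 = 0x0CD72
  0xCD72 + 0x5B7D = 0x128EF → wrap carry → 0x28F0
  0x28F0 + 0x1C60 = 0x04550
  0x4550 + 0x6EC9 = 0x0B419
  0xB419 + 0x2689 = 0x0DAA2
One's-complement sum = 0xDAA2.
Checksum = ~0xDAA2 & 0xFFFF = 0x255D.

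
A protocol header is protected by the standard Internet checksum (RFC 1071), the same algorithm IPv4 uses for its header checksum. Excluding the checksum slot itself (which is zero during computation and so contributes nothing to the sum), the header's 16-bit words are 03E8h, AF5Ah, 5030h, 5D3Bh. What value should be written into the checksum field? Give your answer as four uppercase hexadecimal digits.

One's-complement addition (fold any carry out of bit 15 back into bit 0):
  0x03E8 + 0xAF5A = 0x0B342
  0xB342 + 0x5030 = 0x10372 → wrap carry → 0x0373
  0x0373 + 0x5D3B = 0x060AE
One's-complement sum = 0x60AE.
Checksum = ~0x60AE & 0xFFFF = 0x9F51.

9F51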